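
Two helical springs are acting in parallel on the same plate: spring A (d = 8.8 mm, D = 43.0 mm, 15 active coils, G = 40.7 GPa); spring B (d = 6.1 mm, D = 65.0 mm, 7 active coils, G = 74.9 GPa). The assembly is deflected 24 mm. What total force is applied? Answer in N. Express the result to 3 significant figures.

776 N

k_A = Gd⁴/(8D³N_a) = (40.7×10³)(8.8⁴)/(8·43.0³·15) = 25.582 N/mm
k_B = Gd⁴/(8D³N_a) = (74.9×10³)(6.1⁴)/(8·65.0³·7) = 6.7433 N/mm
Parallel: k_eq = 25.582 + 6.7433 = 32.326 N/mm
F = k_eq·δ = 32.326·24 = 775.81 N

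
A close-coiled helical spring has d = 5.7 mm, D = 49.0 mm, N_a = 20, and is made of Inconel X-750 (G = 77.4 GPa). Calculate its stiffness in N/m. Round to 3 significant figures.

k = Gd⁴/(8D³N_a) = (77.4×10³ × 5.7⁴) / (8 × 49.0³ × 20)
  = 8.17034e+07 / 1.88238e+07 = 4.3404 N/mm = 4340.4 N/m

4340 N/m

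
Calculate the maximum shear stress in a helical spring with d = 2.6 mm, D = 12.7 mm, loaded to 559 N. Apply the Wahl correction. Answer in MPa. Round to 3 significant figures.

1360 MPa

Spring index C = D/d = 12.7/2.6 = 4.8846
K_W = (4C−1)/(4C−4) + 0.615/C = 18.538/15.538 + 0.1259 = 1.3190
τ₀ = 8FD/(πd³) = 8·559·12.7/(π·2.6³) = 56794.4/55.217 = 1028.6 MPa
τ_max = K·τ₀ = 1.3190 × 1028.6 = 1356.7 MPa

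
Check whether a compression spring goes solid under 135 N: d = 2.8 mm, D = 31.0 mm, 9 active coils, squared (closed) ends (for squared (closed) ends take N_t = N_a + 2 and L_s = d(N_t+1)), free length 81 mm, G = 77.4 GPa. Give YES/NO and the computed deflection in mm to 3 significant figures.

YES, δ = 60.9 mm

k = Gd⁴/(8D³N_a) = (77.4×10³)(2.8⁴)/(8·31.0³·9) = 2.218 N/mm
N_t = 11; L_s = 2.8·12 = 33.6 mm; δ_solid = L₀ − L_s = 81 − 33.6 = 47.4 mm
δ = F/k = 135/2.218 = 60.866 mm
δ ≥ δ_solid → spring goes solid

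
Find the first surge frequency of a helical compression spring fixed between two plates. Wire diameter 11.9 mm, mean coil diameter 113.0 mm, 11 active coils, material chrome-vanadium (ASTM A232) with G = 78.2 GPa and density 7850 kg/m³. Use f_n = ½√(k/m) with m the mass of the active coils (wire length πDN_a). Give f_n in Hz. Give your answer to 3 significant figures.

k = Gd⁴/(8D³N_a) = (78.2×10³)(11.9⁴)/(8·113.0³·11) = 12.35 N/mm = 12350 N/m
Wire length L = πDN_a = π·113.0·11 = 3905 mm
m = ρ·(πd²/4)·L = 7850 × 111.22×10⁻⁶ m² × 3.905 m = 3.4094 kg
f_n = ½√(k/m) = 0.5·√(12350/3.4094) = 0.5·√(3622.4) = 30.093 Hz

30.1 Hz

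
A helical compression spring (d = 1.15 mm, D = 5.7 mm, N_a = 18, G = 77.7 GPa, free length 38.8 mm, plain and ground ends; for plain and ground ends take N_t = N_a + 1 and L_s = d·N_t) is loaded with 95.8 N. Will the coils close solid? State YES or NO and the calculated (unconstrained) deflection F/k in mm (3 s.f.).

YES, δ = 18.8 mm

k = Gd⁴/(8D³N_a) = (77.7×10³)(1.15⁴)/(8·5.7³·18) = 5.096 N/mm
N_t = 19; L_s = 1.15·19 = 21.85 mm; δ_solid = L₀ − L_s = 38.8 − 21.85 = 16.95 mm
δ = F/k = 95.8/5.096 = 18.799 mm
δ ≥ δ_solid → spring goes solid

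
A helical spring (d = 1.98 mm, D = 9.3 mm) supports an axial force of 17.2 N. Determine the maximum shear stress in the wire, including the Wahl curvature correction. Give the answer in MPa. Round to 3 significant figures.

70.0 MPa

Spring index C = D/d = 9.3/1.98 = 4.6970
K_W = (4C−1)/(4C−4) + 0.615/C = 17.788/14.788 + 0.1309 = 1.3338
τ₀ = 8FD/(πd³) = 8·17.2·9.3/(π·1.98³) = 1279.68/24.386 = 52.475 MPa
τ_max = K·τ₀ = 1.3338 × 52.475 = 69.992 MPa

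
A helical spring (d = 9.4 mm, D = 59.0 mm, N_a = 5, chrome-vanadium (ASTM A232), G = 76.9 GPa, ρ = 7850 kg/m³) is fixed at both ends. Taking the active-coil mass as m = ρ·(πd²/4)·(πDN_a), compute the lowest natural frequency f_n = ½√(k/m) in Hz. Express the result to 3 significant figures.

k = Gd⁴/(8D³N_a) = (76.9×10³)(9.4⁴)/(8·59.0³·5) = 73.084 N/mm = 73084 N/m
Wire length L = πDN_a = π·59.0·5 = 926.77 mm
m = ρ·(πd²/4)·L = 7850 × 69.398×10⁻⁶ m² × 0.92677 m = 0.50488 kg
f_n = ½√(k/m) = 0.5·√(73084/0.50488) = 0.5·√(1.4476e+05) = 190.23 Hz

190 Hz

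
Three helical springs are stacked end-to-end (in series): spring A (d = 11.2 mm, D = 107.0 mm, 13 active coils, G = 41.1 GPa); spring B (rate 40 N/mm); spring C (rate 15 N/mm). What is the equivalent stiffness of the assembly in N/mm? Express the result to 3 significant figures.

k_A = Gd⁴/(8D³N_a) = (41.1×10³)(11.2⁴)/(8·107.0³·13) = 5.0761 N/mm
Series: 1/k_eq = 1/5.0761 + 1/40 + 1/15 = 0.28867; k_eq = 3.4642 N/mm

3.46 N/mm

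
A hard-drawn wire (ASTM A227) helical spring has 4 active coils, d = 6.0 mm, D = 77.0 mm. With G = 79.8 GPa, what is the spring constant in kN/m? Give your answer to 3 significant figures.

k = Gd⁴/(8D³N_a) = (79.8×10³ × 6.0⁴) / (8 × 77.0³ × 4)
  = 1.03421e+08 / 1.46091e+07 = 7.0792 N/mm

7.08 kN/m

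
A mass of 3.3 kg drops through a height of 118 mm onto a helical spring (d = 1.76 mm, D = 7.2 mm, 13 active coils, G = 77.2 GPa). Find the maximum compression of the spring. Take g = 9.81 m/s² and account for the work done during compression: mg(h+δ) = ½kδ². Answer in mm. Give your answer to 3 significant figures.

k = Gd⁴/(8D³N_a) = (77.2×10³)(1.76⁴)/(8·7.2³·13) = 19.083 N/mm
W = mg = 3.3 × 9.81 = 32.373 N
½kδ² − Wδ − Wh = 0 → δ = (W + √(W² + 2kWh))/k
δ = (32.373 + √(1048 + 145791))/19.083 = (32.373 + 383.2)/19.083 = 21.777 mm

21.8 mm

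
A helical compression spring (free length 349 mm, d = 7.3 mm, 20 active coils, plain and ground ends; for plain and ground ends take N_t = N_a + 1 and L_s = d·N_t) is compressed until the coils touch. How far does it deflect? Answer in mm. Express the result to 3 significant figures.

196 mm

N_t = 21; L_s = 7.3·21 = 153.3 mm
δ_solid = L₀ − L_s = 349 − 153.3 = 195.7 mm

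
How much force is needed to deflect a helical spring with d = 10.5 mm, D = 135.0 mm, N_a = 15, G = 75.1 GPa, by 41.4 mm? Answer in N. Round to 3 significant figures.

128 N

k = Gd⁴/(8D³N_a) = (75.1×10³)(10.5⁴)/(8·135.0³·15) = 3.0918 N/mm
F = k·δ = 3.0918 × 41.4 = 128 N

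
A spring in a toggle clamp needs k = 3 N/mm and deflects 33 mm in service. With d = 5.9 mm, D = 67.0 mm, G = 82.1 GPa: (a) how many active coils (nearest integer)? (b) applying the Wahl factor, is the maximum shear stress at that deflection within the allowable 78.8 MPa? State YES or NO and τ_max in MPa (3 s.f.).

(a) 14 coils; (b) NO, τ_max = 91.2 MPa

N_a = Gd⁴/(8D³k) = (82.1×10³)(5.9⁴)/(8·67.0³·3) = 13.78 → N_a = 14
Actual rate k = Gd⁴/(8D³·14) = 2.9533 N/mm
Working load F = kδ = 2.9533·33 = 97.459 N
C = 67.0/5.9 = 11.3559; K_W = (4C−1)/(4C−4)+0.615/C = 1.1266
τ_max = K_W·8FD/(πd³) = 1.1266·80.962 = 91.21 MPa
τ_max > 78.8 MPa → exceeds allowable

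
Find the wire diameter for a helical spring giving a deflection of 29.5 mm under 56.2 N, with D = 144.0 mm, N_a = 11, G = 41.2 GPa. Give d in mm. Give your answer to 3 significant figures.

10.5 mm

Required rate k = F/δ = 56.2/29.5 = 1.9051 N/mm
d = (8D³N_a·k / G)^(1/4) = (8·144.0³·11·1.9051 / (41.2×10³))^0.25
  = (12150)^0.25 = 10.4990 mm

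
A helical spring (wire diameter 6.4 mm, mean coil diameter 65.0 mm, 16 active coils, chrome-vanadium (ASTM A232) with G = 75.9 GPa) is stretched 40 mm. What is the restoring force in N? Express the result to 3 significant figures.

145 N

k = Gd⁴/(8D³N_a) = (75.9×10³)(6.4⁴)/(8·65.0³·16) = 3.6225 N/mm
F = k·δ = 3.6225 × 40 = 144.9 N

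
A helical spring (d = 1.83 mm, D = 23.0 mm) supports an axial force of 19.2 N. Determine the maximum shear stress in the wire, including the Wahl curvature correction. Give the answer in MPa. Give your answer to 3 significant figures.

Spring index C = D/d = 23.0/1.83 = 12.5683
K_W = (4C−1)/(4C−4) + 0.615/C = 49.273/46.273 + 0.0489 = 1.1138
τ₀ = 8FD/(πd³) = 8·19.2·23.0/(π·1.83³) = 3532.8/19.253 = 183.49 MPa
τ_max = K·τ₀ = 1.1138 × 183.49 = 204.37 MPa

204 MPa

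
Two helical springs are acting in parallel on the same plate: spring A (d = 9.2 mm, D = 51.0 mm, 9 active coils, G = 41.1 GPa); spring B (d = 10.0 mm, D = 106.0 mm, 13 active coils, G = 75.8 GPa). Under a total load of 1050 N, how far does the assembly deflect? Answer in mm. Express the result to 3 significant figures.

28.4 mm

k_A = Gd⁴/(8D³N_a) = (41.1×10³)(9.2⁴)/(8·51.0³·9) = 30.828 N/mm
k_B = Gd⁴/(8D³N_a) = (75.8×10³)(10.0⁴)/(8·106.0³·13) = 6.1195 N/mm
Parallel: k_eq = 30.828 + 6.1195 = 36.948 N/mm
δ = F/k_eq = 1050/36.948 = 28.418 mm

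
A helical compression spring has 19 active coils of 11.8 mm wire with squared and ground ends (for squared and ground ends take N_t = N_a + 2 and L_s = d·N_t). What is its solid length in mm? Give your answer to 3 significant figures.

248 mm

squared and ground ends: N_t = N_a + 2 = 19 + 2 = 21
L_s = d·N_t = 11.8 × 21 = 247.8 mm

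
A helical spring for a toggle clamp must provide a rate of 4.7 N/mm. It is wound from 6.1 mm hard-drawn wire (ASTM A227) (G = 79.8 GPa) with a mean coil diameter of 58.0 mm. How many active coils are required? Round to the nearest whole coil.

15

N_a = Gd⁴/(8D³k) = (79.8×10³ × 6.1⁴)/(8 × 58.0³ × 4.7)
    = 1.1049e+08 / 7.33621e+06 = 15.06 → 15 coils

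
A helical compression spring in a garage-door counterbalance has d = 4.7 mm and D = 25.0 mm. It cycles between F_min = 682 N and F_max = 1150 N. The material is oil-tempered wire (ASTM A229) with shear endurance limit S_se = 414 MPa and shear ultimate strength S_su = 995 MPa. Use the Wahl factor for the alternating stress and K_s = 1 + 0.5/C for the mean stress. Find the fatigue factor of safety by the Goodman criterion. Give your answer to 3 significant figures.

C = D/d = 25.0/4.7 = 5.3191; K_W = (4C−1)/(4C−4)+0.615/C = 1.2893; K_s = 1+0.5/C = 1.0940
F_a = (F_max−F_min)/2 = 234 N; F_m = (F_max+F_min)/2 = 916 N
τ_a = K_W·8F_aD/(πd³) = 1.2893 × 143.48 = 184.99 MPa
τ_m = K_s·8F_mD/(πd³) = 1.0940 × 561.67 = 614.47 MPa
Goodman: 1/n_f = τ_a/S_se + τ_m/S_su = 184.99/414 + 614.47/995 = 0.44683 + 0.61756 = 1.0644
n_f = 1/1.0644 = 0.9395

0.940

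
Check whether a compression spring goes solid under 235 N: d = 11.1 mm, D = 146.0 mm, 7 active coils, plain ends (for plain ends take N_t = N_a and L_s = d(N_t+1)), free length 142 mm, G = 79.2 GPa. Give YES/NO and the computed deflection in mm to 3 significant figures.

k = Gd⁴/(8D³N_a) = (79.2×10³)(11.1⁴)/(8·146.0³·7) = 6.8988 N/mm
N_t = 7; L_s = 11.1·8 = 88.8 mm; δ_solid = L₀ − L_s = 142 − 88.8 = 53.2 mm
δ = F/k = 235/6.8988 = 34.064 mm
δ < δ_solid → spring does not go solid

NO, δ = 34.1 mm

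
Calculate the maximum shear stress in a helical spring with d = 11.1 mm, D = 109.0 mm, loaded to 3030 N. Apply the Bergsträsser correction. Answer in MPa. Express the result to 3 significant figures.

700 MPa

Spring index C = D/d = 109.0/11.1 = 9.8198
K_B = (4C+2)/(4C−3) = 41.279/36.279 = 1.1378
τ₀ = 8FD/(πd³) = 8·3030·109.0/(π·11.1³) = 2.64216e+06/4296.5 = 614.95 MPa
τ_max = K·τ₀ = 1.1378 × 614.95 = 699.7 MPa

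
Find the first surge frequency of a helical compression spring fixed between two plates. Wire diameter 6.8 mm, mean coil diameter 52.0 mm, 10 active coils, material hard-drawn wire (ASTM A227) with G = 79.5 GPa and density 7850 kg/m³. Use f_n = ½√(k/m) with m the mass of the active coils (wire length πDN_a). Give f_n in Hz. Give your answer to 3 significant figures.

k = Gd⁴/(8D³N_a) = (79.5×10³)(6.8⁴)/(8·52.0³·10) = 15.111 N/mm = 15111 N/m
Wire length L = πDN_a = π·52.0·10 = 1633.6 mm
m = ρ·(πd²/4)·L = 7850 × 36.317×10⁻⁶ m² × 1.6336 m = 0.46573 kg
f_n = ½√(k/m) = 0.5·√(15111/0.46573) = 0.5·√(32447) = 90.065 Hz

90.1 Hz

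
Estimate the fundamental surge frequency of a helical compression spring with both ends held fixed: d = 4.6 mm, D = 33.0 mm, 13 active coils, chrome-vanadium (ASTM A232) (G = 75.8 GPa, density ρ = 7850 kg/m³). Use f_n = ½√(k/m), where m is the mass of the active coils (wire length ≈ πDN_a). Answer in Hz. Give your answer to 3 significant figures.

k = Gd⁴/(8D³N_a) = (75.8×10³)(4.6⁴)/(8·33.0³·13) = 9.0808 N/mm = 9080.8 N/m
Wire length L = πDN_a = π·33.0·13 = 1347.7 mm
m = ρ·(πd²/4)·L = 7850 × 16.619×10⁻⁶ m² × 1.3477 m = 0.17583 kg
f_n = ½√(k/m) = 0.5·√(9080.8/0.17583) = 0.5·√(51647) = 113.63 Hz

114 Hz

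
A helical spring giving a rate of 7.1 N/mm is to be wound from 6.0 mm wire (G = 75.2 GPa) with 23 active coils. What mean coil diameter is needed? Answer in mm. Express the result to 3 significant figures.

D = (Gd⁴/(8N_a·k))^(1/3) = (75.2×10³·6.0⁴/(8·23·7.1))^(1/3)
  = (74601.3)^(1/3) = 42.0968 mm

42.1 mm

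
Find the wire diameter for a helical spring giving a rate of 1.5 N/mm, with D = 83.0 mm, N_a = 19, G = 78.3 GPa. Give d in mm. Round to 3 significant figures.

6.39 mm

d = (8D³N_a·k / G)^(1/4) = (8·83.0³·19·1.5 / (78.3×10³))^0.25
  = (1665)^0.25 = 6.3878 mm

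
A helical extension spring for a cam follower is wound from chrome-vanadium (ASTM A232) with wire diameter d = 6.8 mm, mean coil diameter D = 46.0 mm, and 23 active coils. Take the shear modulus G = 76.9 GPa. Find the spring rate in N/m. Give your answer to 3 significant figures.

k = Gd⁴/(8D³N_a) = (76.9×10³ × 6.8⁴) / (8 × 46.0³ × 23)
  = 1.64423e+08 / 1.79098e+07 = 9.1806 N/mm = 9180.6 N/m

9180 N/m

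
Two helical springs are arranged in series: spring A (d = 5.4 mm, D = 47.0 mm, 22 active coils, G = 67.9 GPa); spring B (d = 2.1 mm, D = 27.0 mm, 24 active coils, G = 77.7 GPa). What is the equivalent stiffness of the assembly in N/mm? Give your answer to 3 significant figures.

k_A = Gd⁴/(8D³N_a) = (67.9×10³)(5.4⁴)/(8·47.0³·22) = 3.1596 N/mm
k_B = Gd⁴/(8D³N_a) = (77.7×10³)(2.1⁴)/(8·27.0³·24) = 0.39986 N/mm
Series: 1/k_eq = 1/3.1596 + 1/0.39986 = 2.8174; k_eq = 0.35494 N/mm

0.355 N/mm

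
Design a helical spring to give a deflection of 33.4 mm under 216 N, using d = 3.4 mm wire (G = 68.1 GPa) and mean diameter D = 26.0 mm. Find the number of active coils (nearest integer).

Required rate k = F/δ = 216/33.4 = 6.4671 N/mm
N_a = Gd⁴/(8D³k) = (68.1×10³ × 3.4⁴)/(8 × 26.0³ × 6.4671)
    = 9.10045e+06 / 909321 = 10.01 → 10 coils

10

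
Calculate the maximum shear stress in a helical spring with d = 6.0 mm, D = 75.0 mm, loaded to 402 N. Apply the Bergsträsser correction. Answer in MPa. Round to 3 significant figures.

Spring index C = D/d = 75.0/6.0 = 12.5000
K_B = (4C+2)/(4C−3) = 52.000/47.000 = 1.1064
τ₀ = 8FD/(πd³) = 8·402·75.0/(π·6.0³) = 241200/678.58 = 355.45 MPa
τ_max = K·τ₀ = 1.1064 × 355.45 = 393.26 MPa

393 MPa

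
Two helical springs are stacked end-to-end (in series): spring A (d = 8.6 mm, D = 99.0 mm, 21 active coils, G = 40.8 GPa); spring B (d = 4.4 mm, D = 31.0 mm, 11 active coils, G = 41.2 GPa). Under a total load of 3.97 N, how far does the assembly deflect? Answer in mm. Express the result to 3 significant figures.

3.57 mm

k_A = Gd⁴/(8D³N_a) = (40.8×10³)(8.6⁴)/(8·99.0³·21) = 1.3691 N/mm
k_B = Gd⁴/(8D³N_a) = (41.2×10³)(4.4⁴)/(8·31.0³·11) = 5.8903 N/mm
Series: 1/k_eq = 1/1.3691 + 1/5.8903 = 0.90017; k_eq = 1.1109 N/mm
δ = F/k_eq = 3.97/1.1109 = 3.5737 mm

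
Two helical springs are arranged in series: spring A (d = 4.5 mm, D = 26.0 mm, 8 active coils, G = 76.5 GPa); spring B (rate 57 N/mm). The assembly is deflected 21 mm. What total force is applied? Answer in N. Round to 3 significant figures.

k_A = Gd⁴/(8D³N_a) = (76.5×10³)(4.5⁴)/(8·26.0³·8) = 27.888 N/mm
Series: 1/k_eq = 1/27.888 + 1/57 = 0.053402; k_eq = 18.726 N/mm
F = k_eq·δ = 18.726·21 = 393.24 N

393 N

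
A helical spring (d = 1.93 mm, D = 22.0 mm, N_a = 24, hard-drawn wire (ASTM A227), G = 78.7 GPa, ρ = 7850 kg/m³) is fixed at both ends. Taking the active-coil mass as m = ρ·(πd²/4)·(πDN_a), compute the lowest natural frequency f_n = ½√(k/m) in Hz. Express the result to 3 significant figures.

k = Gd⁴/(8D³N_a) = (78.7×10³)(1.93⁴)/(8·22.0³·24) = 0.53411 N/mm = 534.11 N/m
Wire length L = πDN_a = π·22.0·24 = 1658.8 mm
m = ρ·(πd²/4)·L = 7850 × 2.9255×10⁻⁶ m² × 1.6588 m = 0.038094 kg
f_n = ½√(k/m) = 0.5·√(534.11/0.038094) = 0.5·√(14021) = 59.205 Hz

59.2 Hz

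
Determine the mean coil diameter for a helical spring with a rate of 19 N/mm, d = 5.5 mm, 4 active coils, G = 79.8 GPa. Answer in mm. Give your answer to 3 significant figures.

49.3 mm

D = (Gd⁴/(8N_a·k))^(1/3) = (79.8×10³·5.5⁴/(8·4·19))^(1/3)
  = (120102)^(1/3) = 49.3382 mm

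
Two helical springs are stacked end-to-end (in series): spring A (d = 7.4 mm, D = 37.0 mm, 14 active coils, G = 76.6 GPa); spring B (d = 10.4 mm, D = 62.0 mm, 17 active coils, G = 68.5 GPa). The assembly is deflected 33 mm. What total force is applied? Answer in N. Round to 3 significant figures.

k_A = Gd⁴/(8D³N_a) = (76.6×10³)(7.4⁴)/(8·37.0³·14) = 40.489 N/mm
k_B = Gd⁴/(8D³N_a) = (68.5×10³)(10.4⁴)/(8·62.0³·17) = 24.723 N/mm
Series: 1/k_eq = 1/40.489 + 1/24.723 = 0.065146; k_eq = 15.35 N/mm
F = k_eq·δ = 15.35·33 = 506.56 N

507 N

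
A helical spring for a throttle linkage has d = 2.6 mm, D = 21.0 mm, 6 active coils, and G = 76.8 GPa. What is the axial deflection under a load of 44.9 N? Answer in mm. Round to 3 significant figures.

5.69 mm

k = Gd⁴/(8D³N_a) = (76.8×10³)(2.6⁴)/(8·21.0³·6) = 7.8951 N/mm
δ = F/k = 44.9 / 7.8951 = 5.6871 mm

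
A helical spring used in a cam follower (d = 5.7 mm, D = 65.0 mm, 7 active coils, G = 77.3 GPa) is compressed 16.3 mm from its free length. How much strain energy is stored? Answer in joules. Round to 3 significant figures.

k = Gd⁴/(8D³N_a) = (77.3×10³)(5.7⁴)/(8·65.0³·7) = 5.3058 N/mm
U = ½kδ² = 0.5 × 5.3058 × 16.3² = 704.85 N·mm = 0.70485 J

0.705 J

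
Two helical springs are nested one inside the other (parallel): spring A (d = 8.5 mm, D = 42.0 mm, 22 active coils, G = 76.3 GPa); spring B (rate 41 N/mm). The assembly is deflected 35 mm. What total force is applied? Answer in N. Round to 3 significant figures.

k_A = Gd⁴/(8D³N_a) = (76.3×10³)(8.5⁴)/(8·42.0³·22) = 30.545 N/mm
Parallel: k_eq = 30.545 + 41 = 71.545 N/mm
F = k_eq·δ = 71.545·35 = 2504.1 N

2500 N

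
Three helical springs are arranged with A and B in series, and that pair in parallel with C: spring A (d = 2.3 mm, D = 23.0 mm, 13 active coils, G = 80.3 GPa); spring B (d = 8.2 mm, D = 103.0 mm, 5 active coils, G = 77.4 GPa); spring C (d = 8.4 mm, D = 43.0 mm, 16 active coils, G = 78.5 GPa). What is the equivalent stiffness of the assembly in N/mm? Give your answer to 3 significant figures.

k_A = Gd⁴/(8D³N_a) = (80.3×10³)(2.3⁴)/(8·23.0³·13) = 1.7759 N/mm
k_B = Gd⁴/(8D³N_a) = (77.4×10³)(8.2⁴)/(8·103.0³·5) = 8.0062 N/mm
k_C = Gd⁴/(8D³N_a) = (78.5×10³)(8.4⁴)/(8·43.0³·16) = 38.404 N/mm
Springs A,B series: k_AB = 1/(1/1.7759+1/8.0062) = 1.4535 N/mm; parallel with C: k_eq = 1.4535+38.404 = 39.857 N/mm

39.9 N/mm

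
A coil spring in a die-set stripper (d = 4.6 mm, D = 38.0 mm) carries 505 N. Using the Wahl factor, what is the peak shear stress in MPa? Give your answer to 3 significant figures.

Spring index C = D/d = 38.0/4.6 = 8.2609
K_W = (4C−1)/(4C−4) + 0.615/C = 32.043/29.043 + 0.0744 = 1.1777
τ₀ = 8FD/(πd³) = 8·505·38.0/(π·4.6³) = 153520/305.79 = 502.04 MPa
τ_max = K·τ₀ = 1.1777 × 502.04 = 591.28 MPa

591 MPa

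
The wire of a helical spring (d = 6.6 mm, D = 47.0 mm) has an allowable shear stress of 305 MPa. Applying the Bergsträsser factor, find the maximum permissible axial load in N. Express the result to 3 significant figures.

612 N

C = D/d = 47.0/6.6 = 7.1212
K_B = (4C+2)/(4C−3) = 30.485/25.485 = 1.1962
τ_max = K·8FD/(πd³) → F_max = τ_allow·πd³/(8DK)
F_max = 305·π·6.6³/(8·47.0·1.1962) = 2.7547e+05/449.77 = 612.48 N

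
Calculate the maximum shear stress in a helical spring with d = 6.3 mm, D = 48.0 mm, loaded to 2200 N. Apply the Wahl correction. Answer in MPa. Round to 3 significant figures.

Spring index C = D/d = 48.0/6.3 = 7.6190
K_W = (4C−1)/(4C−4) + 0.615/C = 29.476/26.476 + 0.0807 = 1.1940
τ₀ = 8FD/(πd³) = 8·2200·48.0/(π·6.3³) = 844800/785.55 = 1075.4 MPa
τ_max = K·τ₀ = 1.1940 × 1075.4 = 1284.1 MPa

1280 MPa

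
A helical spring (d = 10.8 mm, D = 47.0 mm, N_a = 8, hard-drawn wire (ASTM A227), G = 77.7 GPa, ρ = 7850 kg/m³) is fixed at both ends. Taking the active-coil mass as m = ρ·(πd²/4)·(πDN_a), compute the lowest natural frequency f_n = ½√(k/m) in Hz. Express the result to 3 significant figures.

216 Hz

k = Gd⁴/(8D³N_a) = (77.7×10³)(10.8⁴)/(8·47.0³·8) = 159.09 N/mm = 1.5909e+05 N/m
Wire length L = πDN_a = π·47.0·8 = 1181.2 mm
m = ρ·(πd²/4)·L = 7850 × 91.609×10⁻⁶ m² × 1.1812 m = 0.84946 kg
f_n = ½√(k/m) = 0.5·√(1.5909e+05/0.84946) = 0.5·√(1.8728e+05) = 216.38 Hz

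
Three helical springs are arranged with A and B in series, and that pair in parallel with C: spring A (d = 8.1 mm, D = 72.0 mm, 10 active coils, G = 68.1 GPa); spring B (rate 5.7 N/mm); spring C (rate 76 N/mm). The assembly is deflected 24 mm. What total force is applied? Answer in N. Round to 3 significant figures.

k_A = Gd⁴/(8D³N_a) = (68.1×10³)(8.1⁴)/(8·72.0³·10) = 9.8175 N/mm
Springs A,B series: k_AB = 1/(1/9.8175+1/5.7) = 3.6062 N/mm; parallel with C: k_eq = 3.6062+76 = 79.606 N/mm
F = k_eq·δ = 79.606·24 = 1910.5 N

1910 N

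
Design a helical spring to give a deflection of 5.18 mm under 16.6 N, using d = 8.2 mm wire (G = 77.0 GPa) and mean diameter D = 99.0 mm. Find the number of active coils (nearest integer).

Required rate k = F/δ = 16.6/5.18 = 3.2046 N/mm
N_a = Gd⁴/(8D³k) = (77.0×10³ × 8.2⁴)/(8 × 99.0³ × 3.2046)
    = 3.48134e+08 / 2.48756e+07 = 13.99 → 14 coils

14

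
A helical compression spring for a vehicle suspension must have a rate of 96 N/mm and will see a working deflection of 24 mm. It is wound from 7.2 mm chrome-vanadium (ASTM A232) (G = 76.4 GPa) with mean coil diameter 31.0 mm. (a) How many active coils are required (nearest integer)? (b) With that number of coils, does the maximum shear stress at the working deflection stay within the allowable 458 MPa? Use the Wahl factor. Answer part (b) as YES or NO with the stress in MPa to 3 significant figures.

N_a = Gd⁴/(8D³k) = (76.4×10³)(7.2⁴)/(8·31.0³·96) = 8.974 → N_a = 9
Actual rate k = Gd⁴/(8D³·9) = 95.721 N/mm
Working load F = kδ = 95.721·24 = 2297.3 N
C = 31.0/7.2 = 4.3056; K_W = (4C−1)/(4C−4)+0.615/C = 1.3697
τ_max = K_W·8FD/(πd³) = 1.3697·485.87 = 665.51 MPa
τ_max > 458 MPa → exceeds allowable

(a) 9 coils; (b) NO, τ_max = 666 MPa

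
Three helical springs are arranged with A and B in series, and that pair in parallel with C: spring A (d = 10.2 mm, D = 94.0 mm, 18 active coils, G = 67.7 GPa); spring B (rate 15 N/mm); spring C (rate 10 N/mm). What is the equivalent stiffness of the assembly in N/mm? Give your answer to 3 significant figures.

k_A = Gd⁴/(8D³N_a) = (67.7×10³)(10.2⁴)/(8·94.0³·18) = 6.1269 N/mm
Springs A,B series: k_AB = 1/(1/6.1269+1/15) = 4.3501 N/mm; parallel with C: k_eq = 4.3501+10 = 14.35 N/mm

14.4 N/mm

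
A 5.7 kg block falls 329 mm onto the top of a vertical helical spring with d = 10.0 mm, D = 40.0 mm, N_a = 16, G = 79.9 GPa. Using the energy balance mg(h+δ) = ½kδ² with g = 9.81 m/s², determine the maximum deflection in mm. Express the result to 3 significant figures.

20.0 mm

k = Gd⁴/(8D³N_a) = (79.9×10³)(10.0⁴)/(8·40.0³·16) = 97.534 N/mm
W = mg = 5.7 × 9.81 = 55.917 N
½kδ² − Wδ − Wh = 0 → δ = (W + √(W² + 2kWh))/k
δ = (55.917 + √(3126.7 + 3.58861e+06))/97.534 = (55.917 + 1895.2)/97.534 = 20.004 mm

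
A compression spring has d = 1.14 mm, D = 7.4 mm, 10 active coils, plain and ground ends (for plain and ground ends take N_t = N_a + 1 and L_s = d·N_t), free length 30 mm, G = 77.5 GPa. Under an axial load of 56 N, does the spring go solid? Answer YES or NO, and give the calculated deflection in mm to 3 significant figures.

k = Gd⁴/(8D³N_a) = (77.5×10³)(1.14⁴)/(8·7.4³·10) = 4.0377 N/mm
N_t = 11; L_s = 1.14·11 = 12.54 mm; δ_solid = L₀ − L_s = 30 − 12.54 = 17.46 mm
δ = F/k = 56/4.0377 = 13.869 mm
δ < δ_solid → spring does not go solid

NO, δ = 13.9 mm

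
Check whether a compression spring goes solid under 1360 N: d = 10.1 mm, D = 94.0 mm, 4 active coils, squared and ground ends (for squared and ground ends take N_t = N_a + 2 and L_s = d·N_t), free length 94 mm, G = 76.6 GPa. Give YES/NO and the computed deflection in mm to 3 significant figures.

k = Gd⁴/(8D³N_a) = (76.6×10³)(10.1⁴)/(8·94.0³·4) = 29.99 N/mm
N_t = 6; L_s = 10.1·6 = 60.6 mm; δ_solid = L₀ − L_s = 94 − 60.6 = 33.4 mm
δ = F/k = 1360/29.99 = 45.348 mm
δ ≥ δ_solid → spring goes solid

YES, δ = 45.3 mm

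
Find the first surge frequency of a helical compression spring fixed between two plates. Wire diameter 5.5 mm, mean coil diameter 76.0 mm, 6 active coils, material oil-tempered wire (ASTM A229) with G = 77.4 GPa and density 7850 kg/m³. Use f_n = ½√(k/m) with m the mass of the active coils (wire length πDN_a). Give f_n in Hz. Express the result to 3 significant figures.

k = Gd⁴/(8D³N_a) = (77.4×10³)(5.5⁴)/(8·76.0³·6) = 3.3613 N/mm = 3361.3 N/m
Wire length L = πDN_a = π·76.0·6 = 1432.6 mm
m = ρ·(πd²/4)·L = 7850 × 23.758×10⁻⁶ m² × 1.4326 m = 0.26718 kg
f_n = ½√(k/m) = 0.5·√(3361.3/0.26718) = 0.5·√(12581) = 56.082 Hz

56.1 Hz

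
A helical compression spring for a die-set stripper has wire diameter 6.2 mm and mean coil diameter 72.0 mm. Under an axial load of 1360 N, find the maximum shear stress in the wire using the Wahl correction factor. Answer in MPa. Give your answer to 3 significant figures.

Spring index C = D/d = 72.0/6.2 = 11.6129
K_W = (4C−1)/(4C−4) + 0.615/C = 45.452/42.452 + 0.0530 = 1.1236
τ₀ = 8FD/(πd³) = 8·1360·72.0/(π·6.2³) = 783360/748.73 = 1046.3 MPa
τ_max = K·τ₀ = 1.1236 × 1046.3 = 1175.6 MPa

1180 MPa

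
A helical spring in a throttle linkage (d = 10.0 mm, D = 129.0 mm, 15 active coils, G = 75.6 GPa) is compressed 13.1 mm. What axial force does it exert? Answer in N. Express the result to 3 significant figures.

38.4 N

k = Gd⁴/(8D³N_a) = (75.6×10³)(10.0⁴)/(8·129.0³·15) = 2.9348 N/mm
F = k·δ = 2.9348 × 13.1 = 38.445 N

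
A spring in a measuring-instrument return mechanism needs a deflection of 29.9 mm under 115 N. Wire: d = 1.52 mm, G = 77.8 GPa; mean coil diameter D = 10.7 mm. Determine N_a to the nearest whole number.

Required rate k = F/δ = 115/29.9 = 3.8462 N/mm
N_a = Gd⁴/(8D³k) = (77.8×10³ × 1.52⁴)/(8 × 10.7³ × 3.8462)
    = 415292 / 37693.6 = 11.02 → 11 coils

11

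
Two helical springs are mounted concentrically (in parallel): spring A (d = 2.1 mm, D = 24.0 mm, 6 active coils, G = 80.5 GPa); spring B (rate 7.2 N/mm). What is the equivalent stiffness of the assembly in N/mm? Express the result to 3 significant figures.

k_A = Gd⁴/(8D³N_a) = (80.5×10³)(2.1⁴)/(8·24.0³·6) = 2.3594 N/mm
Parallel: k_eq = 2.3594 + 7.2 = 9.5594 N/mm

9.56 N/mm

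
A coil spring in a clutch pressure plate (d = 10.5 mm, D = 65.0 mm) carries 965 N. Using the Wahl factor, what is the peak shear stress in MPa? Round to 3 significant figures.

172 MPa

Spring index C = D/d = 65.0/10.5 = 6.1905
K_W = (4C−1)/(4C−4) + 0.615/C = 23.762/20.762 + 0.0993 = 1.2438
τ₀ = 8FD/(πd³) = 8·965·65.0/(π·10.5³) = 501800/3636.8 = 137.98 MPa
τ_max = K·τ₀ = 1.2438 × 137.98 = 171.62 MPa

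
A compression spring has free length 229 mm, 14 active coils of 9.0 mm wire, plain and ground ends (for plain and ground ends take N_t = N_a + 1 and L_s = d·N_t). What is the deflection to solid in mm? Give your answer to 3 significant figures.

94.0 mm

N_t = 15; L_s = 9.0·15 = 135 mm
δ_solid = L₀ − L_s = 229 − 135 = 94 mm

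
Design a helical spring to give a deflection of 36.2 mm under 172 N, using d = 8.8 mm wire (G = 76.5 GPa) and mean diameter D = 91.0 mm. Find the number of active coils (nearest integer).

Required rate k = F/δ = 172/36.2 = 4.7514 N/mm
N_a = Gd⁴/(8D³k) = (76.5×10³ × 8.8⁴)/(8 × 91.0³ × 4.7514)
    = 4.58767e+08 / 2.8644e+07 = 16.02 → 16 coils

16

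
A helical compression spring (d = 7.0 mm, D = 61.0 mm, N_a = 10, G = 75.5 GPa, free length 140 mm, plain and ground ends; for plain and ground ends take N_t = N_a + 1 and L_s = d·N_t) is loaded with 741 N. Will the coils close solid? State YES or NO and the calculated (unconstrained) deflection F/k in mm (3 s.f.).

k = Gd⁴/(8D³N_a) = (75.5×10³)(7.0⁴)/(8·61.0³·10) = 9.983 N/mm
N_t = 11; L_s = 7.0·11 = 77 mm; δ_solid = L₀ − L_s = 140 − 77 = 63 mm
δ = F/k = 741/9.983 = 74.226 mm
δ ≥ δ_solid → spring goes solid

YES, δ = 74.2 mm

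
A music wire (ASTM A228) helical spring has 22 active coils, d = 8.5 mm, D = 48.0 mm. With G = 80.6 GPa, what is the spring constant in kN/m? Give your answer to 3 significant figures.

21.6 kN/m

k = Gd⁴/(8D³N_a) = (80.6×10³ × 8.5⁴) / (8 × 48.0³ × 22)
  = 4.20737e+08 / 1.94642e+07 = 21.616 N/mm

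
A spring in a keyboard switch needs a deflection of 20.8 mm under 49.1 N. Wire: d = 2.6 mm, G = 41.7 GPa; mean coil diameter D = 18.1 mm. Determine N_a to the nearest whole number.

17

Required rate k = F/δ = 49.1/20.8 = 2.3606 N/mm
N_a = Gd⁴/(8D³k) = (41.7×10³ × 2.6⁴)/(8 × 18.1³ × 2.3606)
    = 1.90559e+06 / 111981 = 17.02 → 17 coils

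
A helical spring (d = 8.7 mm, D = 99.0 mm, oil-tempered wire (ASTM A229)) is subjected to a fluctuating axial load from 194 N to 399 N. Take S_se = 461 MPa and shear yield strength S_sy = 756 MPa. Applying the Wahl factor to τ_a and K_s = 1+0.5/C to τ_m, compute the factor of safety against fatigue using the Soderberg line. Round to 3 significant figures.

C = D/d = 99.0/8.7 = 11.3793; K_W = (4C−1)/(4C−4)+0.615/C = 1.1263; K_s = 1+0.5/C = 1.0439
F_a = (F_max−F_min)/2 = 102.5 N; F_m = (F_max+F_min)/2 = 296.5 N
τ_a = K_W·8F_aD/(πd³) = 1.1263 × 39.241 = 44.197 MPa
τ_m = K_s·8F_mD/(πd³) = 1.0439 × 113.51 = 118.5 MPa
Soderberg: 1/n_f = τ_a/S_se + τ_m/S_sy = 44.197/461 + 118.5/756 = 0.09587 + 0.15675 = 0.25262
n_f = 1/0.25262 = 3.959

3.96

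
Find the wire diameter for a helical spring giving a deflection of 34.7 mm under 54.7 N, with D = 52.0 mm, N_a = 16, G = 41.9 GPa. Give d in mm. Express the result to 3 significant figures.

5.10 mm

Required rate k = F/δ = 54.7/34.7 = 1.5764 N/mm
d = (8D³N_a·k / G)^(1/4) = (8·52.0³·16·1.5764 / (41.9×10³))^0.25
  = (677.12)^0.25 = 5.1011 mm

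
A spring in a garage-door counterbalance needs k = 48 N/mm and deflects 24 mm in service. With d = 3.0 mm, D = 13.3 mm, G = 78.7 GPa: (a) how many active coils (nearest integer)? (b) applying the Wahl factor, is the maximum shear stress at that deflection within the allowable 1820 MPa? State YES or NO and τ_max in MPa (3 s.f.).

N_a = Gd⁴/(8D³k) = (78.7×10³)(3.0⁴)/(8·13.3³·48) = 7.056 → N_a = 7
Actual rate k = Gd⁴/(8D³·7) = 48.386 N/mm
Working load F = kδ = 48.386·24 = 1161.3 N
C = 13.3/3.0 = 4.4333; K_W = (4C−1)/(4C−4)+0.615/C = 1.3572
τ_max = K_W·8FD/(πd³) = 1.3572·1456.7 = 1976.9 MPa
τ_max > 1820 MPa → exceeds allowable

(a) 7 coils; (b) NO, τ_max = 1980 MPa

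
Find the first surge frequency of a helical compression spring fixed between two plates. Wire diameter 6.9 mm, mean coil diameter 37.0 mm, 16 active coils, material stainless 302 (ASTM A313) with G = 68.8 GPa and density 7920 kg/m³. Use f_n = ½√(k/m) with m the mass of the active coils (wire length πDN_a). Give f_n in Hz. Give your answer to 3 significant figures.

k = Gd⁴/(8D³N_a) = (68.8×10³)(6.9⁴)/(8·37.0³·16) = 24.053 N/mm = 24053 N/m
Wire length L = πDN_a = π·37.0·16 = 1859.8 mm
m = ρ·(πd²/4)·L = 7920 × 37.393×10⁻⁶ m² × 1.8598 m = 0.55079 kg
f_n = ½√(k/m) = 0.5·√(24053/0.55079) = 0.5·√(43670) = 104.49 Hz

104 Hz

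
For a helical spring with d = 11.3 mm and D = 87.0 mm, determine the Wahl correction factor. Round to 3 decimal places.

1.192

C = D/d = 87.0/11.3 = 7.6991
K_W = (4C−1)/(4C−4) + 0.615/C = 29.796/26.796 + 0.0799 = 1.1918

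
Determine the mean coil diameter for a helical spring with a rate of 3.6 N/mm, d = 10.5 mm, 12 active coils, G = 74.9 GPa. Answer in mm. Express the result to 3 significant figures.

D = (Gd⁴/(8N_a·k))^(1/3) = (74.9×10³·10.5⁴/(8·12·3.6))^(1/3)
  = (2.6343e+06)^(1/3) = 138.1089 mm

138 mm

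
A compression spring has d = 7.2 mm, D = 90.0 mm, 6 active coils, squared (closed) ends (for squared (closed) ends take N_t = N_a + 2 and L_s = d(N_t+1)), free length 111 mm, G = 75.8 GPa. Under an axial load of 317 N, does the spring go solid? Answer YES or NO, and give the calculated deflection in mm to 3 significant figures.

YES, δ = 54.5 mm

k = Gd⁴/(8D³N_a) = (75.8×10³)(7.2⁴)/(8·90.0³·6) = 5.8214 N/mm
N_t = 8; L_s = 7.2·9 = 64.8 mm; δ_solid = L₀ − L_s = 111 − 64.8 = 46.2 mm
δ = F/k = 317/5.8214 = 54.454 mm
δ ≥ δ_solid → spring goes solid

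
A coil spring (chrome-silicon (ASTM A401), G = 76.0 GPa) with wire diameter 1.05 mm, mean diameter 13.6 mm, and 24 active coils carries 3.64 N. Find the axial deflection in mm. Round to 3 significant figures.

19.0 mm

k = Gd⁴/(8D³N_a) = (76.0×10³)(1.05⁴)/(8·13.6³·24) = 0.19127 N/mm
δ = F/k = 3.64 / 0.19127 = 19.03 mm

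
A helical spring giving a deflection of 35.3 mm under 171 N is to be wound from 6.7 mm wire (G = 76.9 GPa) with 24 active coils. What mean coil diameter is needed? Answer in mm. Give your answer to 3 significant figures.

55.0 mm

Required rate k = F/δ = 171/35.3 = 4.8442 N/mm
D = (Gd⁴/(8N_a·k))^(1/3) = (76.9×10³·6.7⁴/(8·24·4.8442))^(1/3)
  = (166611)^(1/3) = 55.0260 mm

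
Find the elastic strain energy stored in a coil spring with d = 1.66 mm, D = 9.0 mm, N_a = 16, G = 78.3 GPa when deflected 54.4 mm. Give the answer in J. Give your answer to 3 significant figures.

k = Gd⁴/(8D³N_a) = (78.3×10³)(1.66⁴)/(8·9.0³·16) = 6.3717 N/mm
U = ½kδ² = 0.5 × 6.3717 × 54.4² = 9428.1 N·mm = 9.4281 J

9.43 J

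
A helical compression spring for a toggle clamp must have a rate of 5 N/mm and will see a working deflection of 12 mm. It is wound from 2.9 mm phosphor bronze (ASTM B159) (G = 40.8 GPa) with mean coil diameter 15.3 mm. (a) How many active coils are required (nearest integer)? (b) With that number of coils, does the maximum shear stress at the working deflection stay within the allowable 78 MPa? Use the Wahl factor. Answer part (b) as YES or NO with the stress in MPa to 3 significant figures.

(a) 20 coils; (b) NO, τ_max = 125 MPa

N_a = Gd⁴/(8D³k) = (40.8×10³)(2.9⁴)/(8·15.3³·5) = 20.14 → N_a = 20
Actual rate k = Gd⁴/(8D³·20) = 5.0357 N/mm
Working load F = kδ = 5.0357·12 = 60.428 N
C = 15.3/2.9 = 5.2759; K_W = (4C−1)/(4C−4)+0.615/C = 1.2920
τ_max = K_W·8FD/(πd³) = 1.2920·96.533 = 124.72 MPa
τ_max > 78 MPa → exceeds allowable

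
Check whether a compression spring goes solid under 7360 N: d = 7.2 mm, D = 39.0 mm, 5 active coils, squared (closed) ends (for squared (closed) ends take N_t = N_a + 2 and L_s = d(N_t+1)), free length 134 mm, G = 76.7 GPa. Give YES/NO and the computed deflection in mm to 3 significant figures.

k = Gd⁴/(8D³N_a) = (76.7×10³)(7.2⁴)/(8·39.0³·5) = 86.87 N/mm
N_t = 7; L_s = 7.2·8 = 57.6 mm; δ_solid = L₀ − L_s = 134 − 57.6 = 76.4 mm
δ = F/k = 7360/86.87 = 84.724 mm
δ ≥ δ_solid → spring goes solid

YES, δ = 84.7 mm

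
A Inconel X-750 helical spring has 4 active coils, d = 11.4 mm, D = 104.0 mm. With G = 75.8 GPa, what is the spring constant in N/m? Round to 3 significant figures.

35600 N/m

k = Gd⁴/(8D³N_a) = (75.8×10³ × 11.4⁴) / (8 × 104.0³ × 4)
  = 1.28023e+09 / 3.59956e+07 = 35.566 N/mm = 35566 N/m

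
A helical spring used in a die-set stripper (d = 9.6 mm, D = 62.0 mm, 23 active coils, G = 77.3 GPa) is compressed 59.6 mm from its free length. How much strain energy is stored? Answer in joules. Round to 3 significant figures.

26.6 J

k = Gd⁴/(8D³N_a) = (77.3×10³)(9.6⁴)/(8·62.0³·23) = 14.972 N/mm
U = ½kδ² = 0.5 × 14.972 × 59.6² = 26591 N·mm = 26.591 J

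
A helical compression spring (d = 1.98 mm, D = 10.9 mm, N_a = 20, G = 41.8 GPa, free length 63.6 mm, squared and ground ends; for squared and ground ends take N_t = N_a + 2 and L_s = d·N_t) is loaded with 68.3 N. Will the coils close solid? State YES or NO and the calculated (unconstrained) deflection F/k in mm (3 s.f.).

YES, δ = 22.0 mm

k = Gd⁴/(8D³N_a) = (41.8×10³)(1.98⁴)/(8·10.9³·20) = 3.1005 N/mm
N_t = 22; L_s = 1.98·22 = 43.56 mm; δ_solid = L₀ − L_s = 63.6 − 43.56 = 20.04 mm
δ = F/k = 68.3/3.1005 = 22.028 mm
δ ≥ δ_solid → spring goes solid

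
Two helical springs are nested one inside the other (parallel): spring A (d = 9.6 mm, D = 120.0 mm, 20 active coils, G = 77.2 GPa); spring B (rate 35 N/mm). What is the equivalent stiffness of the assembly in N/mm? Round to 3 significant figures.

37.4 N/mm

k_A = Gd⁴/(8D³N_a) = (77.2×10³)(9.6⁴)/(8·120.0³·20) = 2.3716 N/mm
Parallel: k_eq = 2.3716 + 35 = 37.372 N/mm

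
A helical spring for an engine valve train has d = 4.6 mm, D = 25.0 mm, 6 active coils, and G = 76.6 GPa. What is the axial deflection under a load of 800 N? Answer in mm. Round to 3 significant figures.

k = Gd⁴/(8D³N_a) = (76.6×10³)(4.6⁴)/(8·25.0³·6) = 45.73 N/mm
δ = F/k = 800 / 45.73 = 17.494 mm

17.5 mm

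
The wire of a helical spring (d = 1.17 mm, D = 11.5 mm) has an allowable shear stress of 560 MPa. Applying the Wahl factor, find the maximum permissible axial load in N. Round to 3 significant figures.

26.7 N

C = D/d = 11.5/1.17 = 9.8291
K_W = (4C−1)/(4C−4) + 0.615/C = 38.316/35.316 + 0.0626 = 1.1475
τ_max = K·8FD/(πd³) → F_max = τ_allow·πd³/(8DK)
F_max = 560·π·1.17³/(8·11.5·1.1475) = 2817.7/105.57 = 26.69 N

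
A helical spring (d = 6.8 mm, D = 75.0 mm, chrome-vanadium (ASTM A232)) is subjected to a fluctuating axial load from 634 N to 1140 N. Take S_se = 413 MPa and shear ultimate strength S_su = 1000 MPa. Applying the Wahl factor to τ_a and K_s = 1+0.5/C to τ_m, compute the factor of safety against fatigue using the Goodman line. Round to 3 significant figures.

1.02

C = D/d = 75.0/6.8 = 11.0294; K_W = (4C−1)/(4C−4)+0.615/C = 1.1305; K_s = 1+0.5/C = 1.0453
F_a = (F_max−F_min)/2 = 253 N; F_m = (F_max+F_min)/2 = 887 N
τ_a = K_W·8F_aD/(πd³) = 1.1305 × 153.67 = 173.73 MPa
τ_m = K_s·8F_mD/(πd³) = 1.0453 × 538.76 = 563.19 MPa
Goodman: 1/n_f = τ_a/S_se + τ_m/S_su = 173.73/413 + 563.19/1000 = 0.42066 + 0.56319 = 0.98385
n_f = 1/0.98385 = 1.016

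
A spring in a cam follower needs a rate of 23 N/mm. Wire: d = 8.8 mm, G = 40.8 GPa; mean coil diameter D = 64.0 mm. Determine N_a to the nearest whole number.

N_a = Gd⁴/(8D³k) = (40.8×10³ × 8.8⁴)/(8 × 64.0³ × 23)
    = 2.44676e+08 / 4.82345e+07 = 5.073 → 5 coils

5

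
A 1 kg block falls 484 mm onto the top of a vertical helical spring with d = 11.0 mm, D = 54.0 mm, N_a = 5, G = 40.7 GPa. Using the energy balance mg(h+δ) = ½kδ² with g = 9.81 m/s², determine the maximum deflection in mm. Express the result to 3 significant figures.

k = Gd⁴/(8D³N_a) = (40.7×10³)(11.0⁴)/(8·54.0³·5) = 94.607 N/mm
W = mg = 1 × 9.81 = 9.81 N
½kδ² − Wδ − Wh = 0 → δ = (W + √(W² + 2kWh))/k
δ = (9.81 + √(96.236 + 898397))/94.607 = (9.81 + 947.89)/94.607 = 10.123 mm

10.1 mm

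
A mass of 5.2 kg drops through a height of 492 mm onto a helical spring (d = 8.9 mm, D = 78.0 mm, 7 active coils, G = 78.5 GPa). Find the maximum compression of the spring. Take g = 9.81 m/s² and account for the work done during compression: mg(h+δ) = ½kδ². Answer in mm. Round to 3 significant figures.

k = Gd⁴/(8D³N_a) = (78.5×10³)(8.9⁴)/(8·78.0³·7) = 18.534 N/mm
W = mg = 5.2 × 9.81 = 51.012 N
½kδ² − Wδ − Wh = 0 → δ = (W + √(W² + 2kWh))/k
δ = (51.012 + √(2602.2 + 930305))/18.534 = (51.012 + 965.87)/18.534 = 54.867 mm

54.9 mm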